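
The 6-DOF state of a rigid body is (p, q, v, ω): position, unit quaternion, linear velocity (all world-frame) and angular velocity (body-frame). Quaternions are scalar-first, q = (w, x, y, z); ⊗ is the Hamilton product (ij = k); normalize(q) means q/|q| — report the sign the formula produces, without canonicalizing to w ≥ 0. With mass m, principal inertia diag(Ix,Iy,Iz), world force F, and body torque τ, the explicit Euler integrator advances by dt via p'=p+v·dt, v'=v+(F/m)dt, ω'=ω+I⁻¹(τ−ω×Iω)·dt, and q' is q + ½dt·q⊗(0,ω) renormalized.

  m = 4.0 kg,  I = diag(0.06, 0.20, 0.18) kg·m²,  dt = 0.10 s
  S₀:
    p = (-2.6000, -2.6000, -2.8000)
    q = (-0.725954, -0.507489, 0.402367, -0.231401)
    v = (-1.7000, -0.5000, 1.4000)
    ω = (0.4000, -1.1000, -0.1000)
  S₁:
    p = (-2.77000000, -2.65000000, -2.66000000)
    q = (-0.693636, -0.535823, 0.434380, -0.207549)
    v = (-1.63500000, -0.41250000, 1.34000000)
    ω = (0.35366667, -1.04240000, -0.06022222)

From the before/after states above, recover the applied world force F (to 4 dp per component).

v₁ − v₀ = (0.06500000, 0.08750000, -0.06000000)
F = m·Δv/dt = (2.6000, 3.5000, -2.4000)

F = (2.6000, 3.5000, -2.4000)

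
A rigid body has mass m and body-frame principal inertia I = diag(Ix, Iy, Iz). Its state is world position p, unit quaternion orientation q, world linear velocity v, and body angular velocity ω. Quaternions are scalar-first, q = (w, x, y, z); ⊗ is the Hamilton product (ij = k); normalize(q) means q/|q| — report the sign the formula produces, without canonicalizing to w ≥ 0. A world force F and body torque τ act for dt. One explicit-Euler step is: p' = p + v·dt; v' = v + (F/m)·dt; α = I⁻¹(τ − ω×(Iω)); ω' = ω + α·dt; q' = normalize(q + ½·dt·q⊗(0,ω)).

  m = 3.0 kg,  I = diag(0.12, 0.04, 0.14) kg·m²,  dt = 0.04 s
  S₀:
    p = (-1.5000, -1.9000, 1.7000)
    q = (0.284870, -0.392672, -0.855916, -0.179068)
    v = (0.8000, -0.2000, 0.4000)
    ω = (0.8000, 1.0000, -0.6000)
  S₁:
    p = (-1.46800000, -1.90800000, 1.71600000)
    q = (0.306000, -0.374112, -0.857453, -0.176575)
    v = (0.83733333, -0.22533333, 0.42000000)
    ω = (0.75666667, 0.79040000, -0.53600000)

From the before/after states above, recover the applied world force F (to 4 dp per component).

F = (2.8000, -1.9000, 1.5000)

v₁ − v₀ = (0.03733333, -0.02533333, 0.02000000)
applied force F = (2.8000, -1.9000, 1.5000)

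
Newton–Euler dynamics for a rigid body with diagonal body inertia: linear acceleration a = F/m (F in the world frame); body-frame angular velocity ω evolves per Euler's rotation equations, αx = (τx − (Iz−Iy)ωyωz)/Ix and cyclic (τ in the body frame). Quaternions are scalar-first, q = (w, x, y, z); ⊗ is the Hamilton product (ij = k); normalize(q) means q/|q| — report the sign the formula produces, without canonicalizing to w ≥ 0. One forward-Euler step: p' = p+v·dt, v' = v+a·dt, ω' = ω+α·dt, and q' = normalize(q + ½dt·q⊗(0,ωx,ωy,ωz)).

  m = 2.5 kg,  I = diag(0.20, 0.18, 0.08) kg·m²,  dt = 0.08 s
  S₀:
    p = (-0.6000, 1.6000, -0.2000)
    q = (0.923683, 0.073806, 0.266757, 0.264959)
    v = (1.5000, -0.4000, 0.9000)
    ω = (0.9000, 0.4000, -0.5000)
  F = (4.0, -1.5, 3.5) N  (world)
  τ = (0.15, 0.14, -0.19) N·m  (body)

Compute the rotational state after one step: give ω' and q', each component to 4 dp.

ω' = (0.9520, 0.4862, -0.6828)
q' = (0.9212, 0.0974, 0.2923, 0.2378)

(τ − ω×Iω)/I = (0.6500, 1.0778, -2.2850)
new body rate ω' = (0.9520, 0.4862, -0.6828)
q⊗(0,ω) = (-0.0406487, 0.5919526, 0.6448393, -0.6724004)
updated quaternion q' = (0.9212, 0.0974, 0.2923, 0.2378)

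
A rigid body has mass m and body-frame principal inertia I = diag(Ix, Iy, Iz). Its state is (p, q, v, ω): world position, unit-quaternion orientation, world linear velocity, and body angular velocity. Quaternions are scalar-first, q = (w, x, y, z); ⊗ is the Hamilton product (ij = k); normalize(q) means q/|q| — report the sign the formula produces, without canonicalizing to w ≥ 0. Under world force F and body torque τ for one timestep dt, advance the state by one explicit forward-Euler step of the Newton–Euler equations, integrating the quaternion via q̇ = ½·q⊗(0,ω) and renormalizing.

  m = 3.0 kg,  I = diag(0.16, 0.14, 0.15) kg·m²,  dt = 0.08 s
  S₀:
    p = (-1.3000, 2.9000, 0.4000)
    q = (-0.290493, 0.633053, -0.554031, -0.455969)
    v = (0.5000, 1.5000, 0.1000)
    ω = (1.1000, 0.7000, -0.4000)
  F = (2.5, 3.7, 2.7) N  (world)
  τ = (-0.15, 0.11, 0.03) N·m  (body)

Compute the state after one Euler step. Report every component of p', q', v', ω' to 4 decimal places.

p' = (-1.2600, 3.0200, 0.4080)
q' = (-0.3097, 0.6409, -0.5712, -0.4086)
v' = (0.5667, 1.5987, 0.1720)
ω' = (1.0264, 0.7654, -0.3758)

p + v·dt = (-1.2600, 3.0200, 0.4080)
v' = v + a·dt = (0.5667, 1.5987, 0.1720)
precession coupling ω×(Iω) = (-0.0028, -0.0044, -0.0154)
α = I⁻¹(τ − ω×Iω) = (-0.9200, 0.8171, 0.3027)
new body rate ω' = (1.0264, 0.7654, -0.3758)
q⊗(0,ω) = (-0.4909242, 0.2212484, -0.4516898, 1.1687684)
q' = normalize(q + ½dt·q⊗(0,ω)) = (-0.3097, 0.6409, -0.5712, -0.4086)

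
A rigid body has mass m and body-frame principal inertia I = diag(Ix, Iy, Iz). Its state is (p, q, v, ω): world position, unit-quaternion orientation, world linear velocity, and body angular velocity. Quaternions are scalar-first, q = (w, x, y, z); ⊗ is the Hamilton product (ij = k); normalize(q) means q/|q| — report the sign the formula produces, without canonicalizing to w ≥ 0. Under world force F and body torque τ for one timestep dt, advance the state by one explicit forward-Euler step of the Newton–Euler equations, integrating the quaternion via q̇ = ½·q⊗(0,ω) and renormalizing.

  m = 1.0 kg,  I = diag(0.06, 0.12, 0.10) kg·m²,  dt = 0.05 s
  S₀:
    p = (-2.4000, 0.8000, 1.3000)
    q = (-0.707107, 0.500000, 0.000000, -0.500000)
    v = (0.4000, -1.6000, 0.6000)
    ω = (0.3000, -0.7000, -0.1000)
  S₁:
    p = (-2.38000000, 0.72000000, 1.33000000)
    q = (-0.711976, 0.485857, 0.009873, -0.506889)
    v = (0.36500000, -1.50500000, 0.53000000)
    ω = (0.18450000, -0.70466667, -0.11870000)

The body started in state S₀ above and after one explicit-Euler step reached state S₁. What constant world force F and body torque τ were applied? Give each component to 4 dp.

F = (-0.7000, 1.9000, -1.4000)
τ = (-0.1400, -0.0100, -0.0500)

velocity change Δv = (-0.03500000, 0.09500000, -0.07000000)
applied force F = (-0.7000, 1.9000, -1.4000)
rate change Δω = (-0.11550000, -0.00466667, -0.01870000)
τ = I·(Δω/dt) + ω₀×(Iω₀) = (-0.1400, -0.0100, -0.0500)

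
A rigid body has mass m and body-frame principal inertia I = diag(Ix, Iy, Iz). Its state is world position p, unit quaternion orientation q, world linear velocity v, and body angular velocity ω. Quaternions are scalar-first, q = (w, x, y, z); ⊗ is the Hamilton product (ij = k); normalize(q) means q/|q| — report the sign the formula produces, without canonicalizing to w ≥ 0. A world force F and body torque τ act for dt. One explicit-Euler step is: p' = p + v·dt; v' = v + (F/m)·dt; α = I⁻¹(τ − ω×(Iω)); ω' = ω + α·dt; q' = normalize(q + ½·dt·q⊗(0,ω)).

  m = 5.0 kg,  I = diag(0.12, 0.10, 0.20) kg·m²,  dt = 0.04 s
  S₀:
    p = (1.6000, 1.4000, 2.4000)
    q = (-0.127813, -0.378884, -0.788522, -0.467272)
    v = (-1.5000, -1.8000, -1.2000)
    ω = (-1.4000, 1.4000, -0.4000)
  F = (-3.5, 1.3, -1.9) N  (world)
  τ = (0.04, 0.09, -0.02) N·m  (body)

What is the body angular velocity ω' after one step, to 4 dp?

ω' = (-1.3680, 1.4539, -0.4118)

(τ − ω×Iω)/I = (0.8000, 1.3480, -0.2960)
ω + α·dt = (-1.3680, 1.4539, -0.4118)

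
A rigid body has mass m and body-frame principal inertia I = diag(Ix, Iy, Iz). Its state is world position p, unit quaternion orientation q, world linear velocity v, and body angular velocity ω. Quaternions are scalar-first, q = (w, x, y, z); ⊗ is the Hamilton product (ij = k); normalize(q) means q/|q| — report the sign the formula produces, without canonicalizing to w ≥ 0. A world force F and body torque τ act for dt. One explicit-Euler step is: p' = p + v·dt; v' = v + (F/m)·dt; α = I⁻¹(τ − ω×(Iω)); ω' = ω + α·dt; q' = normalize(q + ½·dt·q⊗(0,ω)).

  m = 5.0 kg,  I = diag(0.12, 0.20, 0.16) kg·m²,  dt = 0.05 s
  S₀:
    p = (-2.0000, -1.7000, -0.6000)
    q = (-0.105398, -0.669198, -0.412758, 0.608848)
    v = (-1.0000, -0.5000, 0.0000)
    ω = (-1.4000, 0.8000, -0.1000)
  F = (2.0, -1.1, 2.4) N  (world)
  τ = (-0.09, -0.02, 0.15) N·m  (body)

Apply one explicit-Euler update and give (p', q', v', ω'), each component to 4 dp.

precession coupling ω×(Iω) = (0.0032, -0.0056, -0.0896)
angular accel α = (-0.7767, -0.0720, 1.4975)
ω' = ω + α·dt = (-1.4388, 0.7964, -0.0251)
2q̇ = q⊗(0,ω) = (-0.5457860, -0.2982454, -1.0036254, -1.1026798)
q + ½dt·q⊗(0,ω), renormalized = (-0.1189, -0.6761, -0.4375, 0.5808)
a = F/m = (0.4000, -0.2200, 0.4800)
p + v·dt = (-2.0500, -1.7250, -0.6000)
v + (F/m)dt = (-0.9800, -0.5110, 0.0240)

p' = (-2.0500, -1.7250, -0.6000)
q' = (-0.1189, -0.6761, -0.4375, 0.5808)
v' = (-0.9800, -0.5110, 0.0240)
ω' = (-1.4388, 0.7964, -0.0251)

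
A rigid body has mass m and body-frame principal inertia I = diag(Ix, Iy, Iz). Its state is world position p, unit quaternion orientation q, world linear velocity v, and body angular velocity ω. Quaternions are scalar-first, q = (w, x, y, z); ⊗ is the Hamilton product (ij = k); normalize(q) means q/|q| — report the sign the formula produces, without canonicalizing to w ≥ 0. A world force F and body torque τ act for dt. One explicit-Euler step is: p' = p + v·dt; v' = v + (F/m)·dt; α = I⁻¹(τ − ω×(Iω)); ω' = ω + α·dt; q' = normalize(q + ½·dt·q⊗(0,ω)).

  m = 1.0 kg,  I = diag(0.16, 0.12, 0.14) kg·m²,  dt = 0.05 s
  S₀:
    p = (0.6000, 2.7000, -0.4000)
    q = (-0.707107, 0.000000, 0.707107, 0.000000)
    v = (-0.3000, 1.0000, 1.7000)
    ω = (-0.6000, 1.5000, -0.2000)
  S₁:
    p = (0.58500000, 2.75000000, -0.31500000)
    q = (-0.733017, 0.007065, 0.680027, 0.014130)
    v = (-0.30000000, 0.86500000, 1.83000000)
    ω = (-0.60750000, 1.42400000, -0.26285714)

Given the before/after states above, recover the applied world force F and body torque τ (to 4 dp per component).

F = (0.0000, -2.7000, 2.6000)
τ = (-0.0300, -0.1800, -0.1400)

velocity change Δv = (0.00000000, -0.13500000, 0.13000000)
m·(v₁−v₀)/dt = (0.0000, -2.7000, 2.6000)
ω₁ − ω₀ = (-0.00750000, -0.07600000, -0.06285714)
τ = I·(Δω/dt) + ω₀×(Iω₀) = (-0.0300, -0.1800, -0.1400)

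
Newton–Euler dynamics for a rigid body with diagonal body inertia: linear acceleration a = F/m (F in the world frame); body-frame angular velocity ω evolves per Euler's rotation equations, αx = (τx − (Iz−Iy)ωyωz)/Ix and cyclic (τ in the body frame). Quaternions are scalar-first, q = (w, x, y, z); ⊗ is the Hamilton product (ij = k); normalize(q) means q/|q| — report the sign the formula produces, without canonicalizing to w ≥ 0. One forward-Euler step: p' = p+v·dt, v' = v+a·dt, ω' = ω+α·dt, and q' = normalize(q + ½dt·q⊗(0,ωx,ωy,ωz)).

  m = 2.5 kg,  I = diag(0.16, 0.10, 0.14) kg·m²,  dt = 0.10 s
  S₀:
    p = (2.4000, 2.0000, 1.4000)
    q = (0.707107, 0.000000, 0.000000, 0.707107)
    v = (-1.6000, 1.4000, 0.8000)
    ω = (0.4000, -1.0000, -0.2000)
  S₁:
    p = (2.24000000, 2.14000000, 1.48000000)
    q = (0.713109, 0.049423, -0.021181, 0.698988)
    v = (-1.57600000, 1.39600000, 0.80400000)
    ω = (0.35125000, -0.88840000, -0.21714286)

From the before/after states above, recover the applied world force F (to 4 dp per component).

Δv = v₁−v₀ = (0.02400000, -0.00400000, 0.00400000)
F = m·Δv/dt = (0.6000, -0.1000, 0.1000)

F = (0.6000, -0.1000, 0.1000)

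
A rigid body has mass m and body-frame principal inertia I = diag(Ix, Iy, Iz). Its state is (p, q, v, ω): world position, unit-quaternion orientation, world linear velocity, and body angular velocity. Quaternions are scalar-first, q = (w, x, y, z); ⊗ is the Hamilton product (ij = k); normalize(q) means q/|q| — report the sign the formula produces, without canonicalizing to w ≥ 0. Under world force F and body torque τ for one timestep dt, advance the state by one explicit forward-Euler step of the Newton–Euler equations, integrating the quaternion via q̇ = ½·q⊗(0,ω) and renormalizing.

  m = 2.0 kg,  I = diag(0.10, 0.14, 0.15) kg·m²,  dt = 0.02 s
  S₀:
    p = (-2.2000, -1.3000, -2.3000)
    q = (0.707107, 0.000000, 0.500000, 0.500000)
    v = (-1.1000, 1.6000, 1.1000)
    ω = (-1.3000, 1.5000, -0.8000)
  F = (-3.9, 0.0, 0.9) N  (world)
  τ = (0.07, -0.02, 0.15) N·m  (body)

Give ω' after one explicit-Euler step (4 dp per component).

ω' = (-1.2836, 1.5046, -0.7696)

ω×(Iω) gyroscopic = (-0.0120, -0.0520, -0.0780)
(τ − ω×Iω)/I = (0.8200, 0.2286, 1.5200)
new body rate ω' = (-1.2836, 1.5046, -0.7696)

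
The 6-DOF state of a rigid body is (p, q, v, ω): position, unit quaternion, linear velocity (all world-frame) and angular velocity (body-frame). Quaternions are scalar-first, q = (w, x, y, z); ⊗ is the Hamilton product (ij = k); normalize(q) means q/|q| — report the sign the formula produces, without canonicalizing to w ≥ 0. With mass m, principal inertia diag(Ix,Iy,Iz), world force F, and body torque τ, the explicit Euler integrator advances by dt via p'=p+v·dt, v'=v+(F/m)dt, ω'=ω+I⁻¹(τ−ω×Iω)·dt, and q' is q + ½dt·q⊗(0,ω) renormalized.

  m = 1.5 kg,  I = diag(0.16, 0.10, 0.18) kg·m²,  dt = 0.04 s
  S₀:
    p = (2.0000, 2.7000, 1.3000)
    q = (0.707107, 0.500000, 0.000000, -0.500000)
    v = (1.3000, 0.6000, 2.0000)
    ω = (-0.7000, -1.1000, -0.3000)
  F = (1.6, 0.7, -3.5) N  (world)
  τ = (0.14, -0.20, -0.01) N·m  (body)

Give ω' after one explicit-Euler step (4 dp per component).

ω×(Iω) gyroscopic = (0.0264, -0.0042, -0.0462)
α = I⁻¹(τ − ω×Iω) = (0.7100, -1.9580, 0.2011)
new body rate ω' = (-0.6716, -1.1783, -0.2920)

ω' = (-0.6716, -1.1783, -0.2920)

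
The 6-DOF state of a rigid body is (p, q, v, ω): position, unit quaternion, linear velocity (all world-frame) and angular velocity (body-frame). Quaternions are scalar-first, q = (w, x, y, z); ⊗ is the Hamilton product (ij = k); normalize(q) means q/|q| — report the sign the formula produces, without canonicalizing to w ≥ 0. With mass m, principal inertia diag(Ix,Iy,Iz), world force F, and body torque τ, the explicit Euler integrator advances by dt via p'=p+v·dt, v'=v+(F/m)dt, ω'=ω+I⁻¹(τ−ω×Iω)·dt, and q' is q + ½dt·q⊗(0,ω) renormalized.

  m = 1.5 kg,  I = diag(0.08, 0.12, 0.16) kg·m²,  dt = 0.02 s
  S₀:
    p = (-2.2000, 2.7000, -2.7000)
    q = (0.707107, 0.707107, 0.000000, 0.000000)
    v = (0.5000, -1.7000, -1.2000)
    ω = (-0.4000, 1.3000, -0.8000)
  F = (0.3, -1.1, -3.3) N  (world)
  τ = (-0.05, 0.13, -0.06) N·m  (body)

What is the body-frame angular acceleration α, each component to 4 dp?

ω×(Iω) gyroscopic = (-0.0416, -0.0256, -0.0208)
angular accel α = (-0.1050, 1.2967, -0.2450)

α = (-0.1050, 1.2967, -0.2450)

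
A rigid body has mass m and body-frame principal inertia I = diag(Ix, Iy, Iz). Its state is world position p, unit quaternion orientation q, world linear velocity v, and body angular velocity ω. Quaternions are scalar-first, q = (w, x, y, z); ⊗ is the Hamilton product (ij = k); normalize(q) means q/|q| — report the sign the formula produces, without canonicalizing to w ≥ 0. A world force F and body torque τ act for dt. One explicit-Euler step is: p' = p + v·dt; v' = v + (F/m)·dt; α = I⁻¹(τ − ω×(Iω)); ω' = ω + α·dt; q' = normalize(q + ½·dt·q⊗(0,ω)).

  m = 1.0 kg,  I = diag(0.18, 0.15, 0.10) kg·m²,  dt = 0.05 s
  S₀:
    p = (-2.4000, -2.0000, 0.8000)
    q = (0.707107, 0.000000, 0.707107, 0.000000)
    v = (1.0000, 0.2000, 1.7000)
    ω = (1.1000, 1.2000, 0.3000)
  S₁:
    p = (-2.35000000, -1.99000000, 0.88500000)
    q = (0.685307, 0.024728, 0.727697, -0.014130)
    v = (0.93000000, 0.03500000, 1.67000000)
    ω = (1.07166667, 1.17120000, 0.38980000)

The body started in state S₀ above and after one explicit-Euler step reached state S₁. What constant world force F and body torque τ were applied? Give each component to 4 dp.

F = (-1.4000, -3.3000, -0.6000)
τ = (-0.1200, -0.0600, 0.1400)

velocity change Δv = (-0.07000000, -0.16500000, -0.03000000)
m·(v₁−v₀)/dt = (-1.4000, -3.3000, -0.6000)
rate change Δω = (-0.02833333, -0.02880000, 0.08980000)
I·α + gyro = (-0.1200, -0.0600, 0.1400)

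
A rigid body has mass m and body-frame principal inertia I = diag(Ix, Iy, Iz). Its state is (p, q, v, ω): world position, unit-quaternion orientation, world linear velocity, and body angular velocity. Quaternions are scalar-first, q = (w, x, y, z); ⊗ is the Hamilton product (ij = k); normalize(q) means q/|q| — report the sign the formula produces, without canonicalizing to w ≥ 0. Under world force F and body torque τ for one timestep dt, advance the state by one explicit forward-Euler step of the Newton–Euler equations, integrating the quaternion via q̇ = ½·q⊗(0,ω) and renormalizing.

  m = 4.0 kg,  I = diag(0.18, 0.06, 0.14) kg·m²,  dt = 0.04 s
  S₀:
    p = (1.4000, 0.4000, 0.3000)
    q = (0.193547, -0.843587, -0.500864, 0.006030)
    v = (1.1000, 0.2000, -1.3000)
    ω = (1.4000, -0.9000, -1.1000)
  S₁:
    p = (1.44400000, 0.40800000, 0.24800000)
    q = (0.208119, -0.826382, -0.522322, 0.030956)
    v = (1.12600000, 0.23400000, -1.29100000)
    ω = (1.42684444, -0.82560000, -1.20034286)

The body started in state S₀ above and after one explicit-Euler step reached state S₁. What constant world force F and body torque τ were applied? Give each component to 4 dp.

F = (2.6000, 3.4000, 0.9000)
τ = (0.2000, 0.0500, -0.2000)

v₁ − v₀ = (0.02600000, 0.03400000, 0.00900000)
applied force F = (2.6000, 3.4000, 0.9000)
ω₁ − ω₀ = (0.02684444, 0.07440000, -0.10034286)
applied torque τ = (0.2000, 0.0500, -0.2000)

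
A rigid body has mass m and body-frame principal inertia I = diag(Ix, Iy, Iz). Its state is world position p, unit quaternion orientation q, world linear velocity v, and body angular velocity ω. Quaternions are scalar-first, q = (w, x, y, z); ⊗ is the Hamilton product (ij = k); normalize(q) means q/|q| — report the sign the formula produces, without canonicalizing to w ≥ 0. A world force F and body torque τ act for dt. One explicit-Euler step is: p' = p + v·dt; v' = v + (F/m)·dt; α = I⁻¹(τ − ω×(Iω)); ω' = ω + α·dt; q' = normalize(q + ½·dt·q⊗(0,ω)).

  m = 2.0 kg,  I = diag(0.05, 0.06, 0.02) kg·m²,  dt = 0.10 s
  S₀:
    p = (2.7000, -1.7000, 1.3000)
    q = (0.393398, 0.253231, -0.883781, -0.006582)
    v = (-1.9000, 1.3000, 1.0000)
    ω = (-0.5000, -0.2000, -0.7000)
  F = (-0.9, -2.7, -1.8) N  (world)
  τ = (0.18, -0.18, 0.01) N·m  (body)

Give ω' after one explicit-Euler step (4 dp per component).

ω' = (-0.1288, -0.5175, -0.6550)

ω×(Iω) gyroscopic = (-0.0056, 0.0105, 0.0010)
(τ − ω×Iω)/I = (3.7120, -3.1750, 0.4500)
new body rate ω' = (-0.1288, -0.5175, -0.6550)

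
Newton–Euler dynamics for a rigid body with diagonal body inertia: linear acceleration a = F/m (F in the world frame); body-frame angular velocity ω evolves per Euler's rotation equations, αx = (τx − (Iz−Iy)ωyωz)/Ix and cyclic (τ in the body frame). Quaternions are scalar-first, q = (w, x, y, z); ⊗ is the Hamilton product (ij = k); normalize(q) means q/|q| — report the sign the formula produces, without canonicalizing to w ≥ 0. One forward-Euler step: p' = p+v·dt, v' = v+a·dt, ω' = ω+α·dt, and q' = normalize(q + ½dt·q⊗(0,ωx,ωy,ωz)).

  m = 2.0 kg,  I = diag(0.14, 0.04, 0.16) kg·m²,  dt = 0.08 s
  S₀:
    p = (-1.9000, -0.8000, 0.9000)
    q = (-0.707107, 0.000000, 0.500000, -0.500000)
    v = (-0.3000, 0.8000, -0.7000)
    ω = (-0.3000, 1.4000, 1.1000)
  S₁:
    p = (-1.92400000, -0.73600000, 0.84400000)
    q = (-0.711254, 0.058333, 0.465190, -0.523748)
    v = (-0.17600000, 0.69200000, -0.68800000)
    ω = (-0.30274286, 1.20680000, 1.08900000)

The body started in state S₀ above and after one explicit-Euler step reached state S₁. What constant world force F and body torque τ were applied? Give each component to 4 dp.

F = (3.1000, -2.7000, 0.3000)
τ = (0.1800, -0.0900, 0.0200)

rate change Δω = (-0.00274286, -0.19320000, -0.01100000)
I·α + gyro = (0.1800, -0.0900, 0.0200)
v₁ − v₀ = (0.12400000, -0.10800000, 0.01200000)
applied force F = (3.1000, -2.7000, 0.3000)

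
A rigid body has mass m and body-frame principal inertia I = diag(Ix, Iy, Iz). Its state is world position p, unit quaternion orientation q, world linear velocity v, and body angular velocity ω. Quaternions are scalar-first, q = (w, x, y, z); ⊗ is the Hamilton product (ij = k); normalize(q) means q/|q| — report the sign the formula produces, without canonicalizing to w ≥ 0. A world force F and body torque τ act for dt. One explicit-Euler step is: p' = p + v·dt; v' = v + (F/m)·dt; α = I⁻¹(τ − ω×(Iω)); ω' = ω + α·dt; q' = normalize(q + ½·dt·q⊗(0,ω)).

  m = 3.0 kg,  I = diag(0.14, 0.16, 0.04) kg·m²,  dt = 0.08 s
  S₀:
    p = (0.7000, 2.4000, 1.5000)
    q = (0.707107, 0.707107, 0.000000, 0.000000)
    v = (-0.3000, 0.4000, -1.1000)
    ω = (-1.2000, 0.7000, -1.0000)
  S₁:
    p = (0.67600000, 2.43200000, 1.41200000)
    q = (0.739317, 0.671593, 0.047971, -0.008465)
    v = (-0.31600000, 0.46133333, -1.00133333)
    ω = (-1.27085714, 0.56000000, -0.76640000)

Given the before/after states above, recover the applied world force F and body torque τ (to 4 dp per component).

F = (-0.6000, 2.3000, 3.7000)
τ = (-0.0400, -0.1600, 0.1000)

v₁ − v₀ = (-0.01600000, 0.06133333, 0.09866667)
m·(v₁−v₀)/dt = (-0.6000, 2.3000, 3.7000)
Δω = ω₁−ω₀ = (-0.07085714, -0.14000000, 0.23360000)
gyro term ω₀×Iω₀ = (0.0840, 0.1200, -0.0168)
applied torque τ = (-0.0400, -0.1600, 0.1000)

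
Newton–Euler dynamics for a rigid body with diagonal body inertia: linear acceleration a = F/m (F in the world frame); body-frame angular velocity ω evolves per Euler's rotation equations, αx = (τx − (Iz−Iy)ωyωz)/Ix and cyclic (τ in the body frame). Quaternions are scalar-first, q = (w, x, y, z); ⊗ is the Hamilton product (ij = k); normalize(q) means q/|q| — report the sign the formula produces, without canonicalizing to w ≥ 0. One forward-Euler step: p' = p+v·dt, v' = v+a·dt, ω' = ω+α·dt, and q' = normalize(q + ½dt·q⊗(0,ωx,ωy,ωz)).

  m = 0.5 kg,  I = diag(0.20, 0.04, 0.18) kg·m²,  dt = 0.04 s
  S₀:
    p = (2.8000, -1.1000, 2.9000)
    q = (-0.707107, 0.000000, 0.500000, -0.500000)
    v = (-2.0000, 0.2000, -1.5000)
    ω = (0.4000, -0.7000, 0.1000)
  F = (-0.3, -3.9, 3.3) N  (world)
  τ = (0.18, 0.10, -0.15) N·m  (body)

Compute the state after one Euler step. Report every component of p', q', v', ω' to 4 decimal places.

precession coupling ω×(Iω) = (-0.0098, 0.0008, 0.0448)
(τ − ω×Iω)/I = (0.9490, 2.4800, -1.0822)
ω' = ω + α·dt = (0.4380, -0.6008, 0.0567)
q⊗(0,ω) = (0.4000000, -0.5828428, 0.2949749, -0.2707107)
q' = normalize(q + ½dt·q⊗(0,ω)) = (-0.6990, -0.0117, 0.5058, -0.5053)
new position p' = (2.7200, -1.0920, 2.8400)
new velocity v' = (-2.0240, -0.1120, -1.2360)

p' = (2.7200, -1.0920, 2.8400)
q' = (-0.6990, -0.0117, 0.5058, -0.5053)
v' = (-2.0240, -0.1120, -1.2360)
ω' = (0.4380, -0.6008, 0.0567)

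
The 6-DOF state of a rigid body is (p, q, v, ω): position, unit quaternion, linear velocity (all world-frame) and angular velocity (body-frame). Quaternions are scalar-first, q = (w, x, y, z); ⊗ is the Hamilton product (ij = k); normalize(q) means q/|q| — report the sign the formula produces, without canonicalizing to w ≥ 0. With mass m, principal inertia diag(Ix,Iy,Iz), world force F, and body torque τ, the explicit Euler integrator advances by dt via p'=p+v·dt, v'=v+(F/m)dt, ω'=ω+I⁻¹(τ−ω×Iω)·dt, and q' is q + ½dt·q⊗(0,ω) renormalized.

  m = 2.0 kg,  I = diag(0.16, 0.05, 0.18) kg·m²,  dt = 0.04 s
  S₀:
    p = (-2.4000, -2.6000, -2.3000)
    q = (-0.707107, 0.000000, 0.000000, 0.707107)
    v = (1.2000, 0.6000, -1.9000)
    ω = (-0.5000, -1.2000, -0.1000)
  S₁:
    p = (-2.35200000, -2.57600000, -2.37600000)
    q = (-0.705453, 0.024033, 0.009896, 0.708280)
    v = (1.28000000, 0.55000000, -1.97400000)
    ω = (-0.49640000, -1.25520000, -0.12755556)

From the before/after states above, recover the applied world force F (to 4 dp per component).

F = (4.0000, -2.5000, -3.7000)

Δv = v₁−v₀ = (0.08000000, -0.05000000, -0.07400000)
F = m·Δv/dt = (4.0000, -2.5000, -3.7000)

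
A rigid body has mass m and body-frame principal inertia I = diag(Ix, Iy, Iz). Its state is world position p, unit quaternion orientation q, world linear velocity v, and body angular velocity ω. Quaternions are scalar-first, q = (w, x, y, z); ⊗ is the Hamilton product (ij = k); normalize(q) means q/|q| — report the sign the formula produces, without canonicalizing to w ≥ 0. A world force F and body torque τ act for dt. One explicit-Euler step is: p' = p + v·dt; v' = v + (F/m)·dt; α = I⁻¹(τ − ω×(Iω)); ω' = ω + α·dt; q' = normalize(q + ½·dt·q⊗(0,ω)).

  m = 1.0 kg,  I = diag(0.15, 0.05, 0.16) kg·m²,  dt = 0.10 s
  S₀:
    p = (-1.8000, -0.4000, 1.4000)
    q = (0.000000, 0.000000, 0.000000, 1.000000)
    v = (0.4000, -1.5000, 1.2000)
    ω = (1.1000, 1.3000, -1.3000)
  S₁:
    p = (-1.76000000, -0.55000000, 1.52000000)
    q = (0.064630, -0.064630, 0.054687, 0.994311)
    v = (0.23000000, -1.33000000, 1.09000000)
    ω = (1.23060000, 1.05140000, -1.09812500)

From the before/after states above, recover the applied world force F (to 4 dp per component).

velocity change Δv = (-0.17000000, 0.17000000, -0.11000000)
applied force F = (-1.7000, 1.7000, -1.1000)

F = (-1.7000, 1.7000, -1.1000)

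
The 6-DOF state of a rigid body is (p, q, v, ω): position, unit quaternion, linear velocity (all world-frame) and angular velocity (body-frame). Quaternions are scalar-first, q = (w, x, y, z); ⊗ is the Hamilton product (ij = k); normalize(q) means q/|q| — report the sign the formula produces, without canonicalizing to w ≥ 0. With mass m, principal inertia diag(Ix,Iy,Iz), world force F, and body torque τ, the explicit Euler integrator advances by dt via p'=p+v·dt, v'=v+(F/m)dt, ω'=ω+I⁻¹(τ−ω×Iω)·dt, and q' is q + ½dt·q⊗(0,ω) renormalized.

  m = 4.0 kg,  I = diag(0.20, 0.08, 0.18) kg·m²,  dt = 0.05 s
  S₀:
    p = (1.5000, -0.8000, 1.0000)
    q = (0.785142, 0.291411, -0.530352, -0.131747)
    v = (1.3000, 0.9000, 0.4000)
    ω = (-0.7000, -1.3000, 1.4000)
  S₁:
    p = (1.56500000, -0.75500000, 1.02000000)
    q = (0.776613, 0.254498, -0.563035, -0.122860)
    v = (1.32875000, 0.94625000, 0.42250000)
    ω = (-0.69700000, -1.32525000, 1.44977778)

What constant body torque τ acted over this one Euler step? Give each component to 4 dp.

rate change Δω = (0.00300000, -0.02525000, 0.04977778)
gyro term ω₀×Iω₀ = (-0.1820, -0.0196, -0.1092)
applied torque τ = (-0.1700, -0.0600, 0.0700)

τ = (-0.1700, -0.0600, 0.0700)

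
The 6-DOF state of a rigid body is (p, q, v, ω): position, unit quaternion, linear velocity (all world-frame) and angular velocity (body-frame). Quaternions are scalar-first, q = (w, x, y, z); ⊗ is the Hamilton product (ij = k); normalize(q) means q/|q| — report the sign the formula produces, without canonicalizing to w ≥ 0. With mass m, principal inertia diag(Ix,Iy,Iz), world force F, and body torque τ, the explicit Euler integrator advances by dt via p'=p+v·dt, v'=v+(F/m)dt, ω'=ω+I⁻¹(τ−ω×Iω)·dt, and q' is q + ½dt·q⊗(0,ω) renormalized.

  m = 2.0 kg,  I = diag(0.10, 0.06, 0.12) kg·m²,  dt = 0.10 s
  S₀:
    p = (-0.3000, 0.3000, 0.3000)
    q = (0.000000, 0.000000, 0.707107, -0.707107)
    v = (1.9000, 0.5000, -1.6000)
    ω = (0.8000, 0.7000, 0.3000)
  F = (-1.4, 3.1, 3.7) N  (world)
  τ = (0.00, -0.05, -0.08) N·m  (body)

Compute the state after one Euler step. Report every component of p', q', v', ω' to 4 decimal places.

p' = (-0.1100, 0.3500, 0.1400)
q' = (-0.0141, 0.0353, 0.6778, -0.7343)
v' = (1.8300, 0.6550, -1.4150)
ω' = (0.7874, 0.6247, 0.2520)

new position p' = (-0.1100, 0.3500, 0.1400)
v + (F/m)dt = (1.8300, 0.6550, -1.4150)
α = I⁻¹(τ − ω×Iω) = (-0.1260, -0.7533, -0.4800)
new body rate ω' = (0.7874, 0.6247, 0.2520)
2q̇ = q⊗(0,ω) = (-0.2828428, 0.7071070, -0.5656856, -0.5656856)
q + ½dt·q⊗(0,ω), renormalized = (-0.0141, 0.0353, 0.6778, -0.7343)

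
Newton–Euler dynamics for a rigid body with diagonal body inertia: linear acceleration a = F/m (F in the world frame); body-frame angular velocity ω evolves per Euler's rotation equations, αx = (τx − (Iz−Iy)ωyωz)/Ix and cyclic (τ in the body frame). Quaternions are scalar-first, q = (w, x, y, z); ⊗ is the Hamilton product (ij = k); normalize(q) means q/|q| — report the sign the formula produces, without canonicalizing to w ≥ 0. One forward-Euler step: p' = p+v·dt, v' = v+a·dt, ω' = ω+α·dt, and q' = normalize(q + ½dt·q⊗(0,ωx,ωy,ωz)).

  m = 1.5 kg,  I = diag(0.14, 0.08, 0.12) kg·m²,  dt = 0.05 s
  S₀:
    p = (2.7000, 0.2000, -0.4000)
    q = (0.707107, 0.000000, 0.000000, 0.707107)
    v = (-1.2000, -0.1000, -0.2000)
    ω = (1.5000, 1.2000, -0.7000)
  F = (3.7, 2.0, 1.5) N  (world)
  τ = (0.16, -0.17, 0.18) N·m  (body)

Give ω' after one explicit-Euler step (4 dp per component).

ω' = (1.5691, 1.1069, -0.5800)

ω×(Iω) gyroscopic = (-0.0336, -0.0210, -0.1080)
α = I⁻¹(τ − ω×Iω) = (1.3829, -1.8625, 2.4000)
ω + α·dt = (1.5691, 1.1069, -0.5800)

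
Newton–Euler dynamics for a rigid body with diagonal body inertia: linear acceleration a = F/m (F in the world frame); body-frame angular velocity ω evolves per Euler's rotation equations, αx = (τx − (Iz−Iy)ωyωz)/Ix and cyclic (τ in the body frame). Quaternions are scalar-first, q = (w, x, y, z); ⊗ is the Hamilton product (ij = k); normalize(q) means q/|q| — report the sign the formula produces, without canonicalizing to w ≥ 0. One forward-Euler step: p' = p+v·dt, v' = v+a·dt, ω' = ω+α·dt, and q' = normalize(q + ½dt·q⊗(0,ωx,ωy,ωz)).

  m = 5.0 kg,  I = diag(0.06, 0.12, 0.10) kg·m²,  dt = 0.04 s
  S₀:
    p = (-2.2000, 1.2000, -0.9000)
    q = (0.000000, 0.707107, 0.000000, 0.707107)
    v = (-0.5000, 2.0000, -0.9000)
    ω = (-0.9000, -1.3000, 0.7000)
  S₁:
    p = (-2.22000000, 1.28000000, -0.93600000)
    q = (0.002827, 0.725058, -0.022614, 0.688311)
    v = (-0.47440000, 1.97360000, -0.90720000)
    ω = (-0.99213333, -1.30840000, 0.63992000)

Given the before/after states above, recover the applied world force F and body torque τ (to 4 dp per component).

v₁ − v₀ = (0.02560000, -0.02640000, -0.00720000)
F = m·Δv/dt = (3.2000, -3.3000, -0.9000)
rate change Δω = (-0.09213333, -0.00840000, -0.06008000)
precession coupling = (0.0182, 0.0252, 0.0702)
τ = I·(Δω/dt) + ω₀×(Iω₀) = (-0.1200, 0.0000, -0.0800)

F = (3.2000, -3.3000, -0.9000)
τ = (-0.1200, 0.0000, -0.0800)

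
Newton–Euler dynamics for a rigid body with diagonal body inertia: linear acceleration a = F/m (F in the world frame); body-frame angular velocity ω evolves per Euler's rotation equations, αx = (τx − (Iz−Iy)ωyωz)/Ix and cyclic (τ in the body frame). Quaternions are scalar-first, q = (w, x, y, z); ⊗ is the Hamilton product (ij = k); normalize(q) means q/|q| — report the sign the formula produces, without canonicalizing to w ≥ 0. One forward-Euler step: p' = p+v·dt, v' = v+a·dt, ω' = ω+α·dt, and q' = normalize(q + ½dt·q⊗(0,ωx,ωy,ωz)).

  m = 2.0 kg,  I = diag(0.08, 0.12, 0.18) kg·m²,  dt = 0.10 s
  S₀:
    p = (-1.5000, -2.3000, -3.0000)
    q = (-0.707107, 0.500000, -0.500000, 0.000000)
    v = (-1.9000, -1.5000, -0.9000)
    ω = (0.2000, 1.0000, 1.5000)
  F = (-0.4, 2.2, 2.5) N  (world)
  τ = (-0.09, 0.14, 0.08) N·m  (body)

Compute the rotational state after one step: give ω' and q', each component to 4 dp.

α = I⁻¹(τ − ω×Iω) = (-2.2500, 1.4167, 0.4000)
ω' = ω + α·dt = (-0.0250, 1.1417, 1.5400)
Hamilton product q⊗(0,ω) = (0.4000000, -0.8914214, -1.4571070, -0.4606605)
q + ½dt·q⊗(0,ω), renormalized = (-0.6843, 0.4536, -0.5705, -0.0229)

ω' = (-0.0250, 1.1417, 1.5400)
q' = (-0.6843, 0.4536, -0.5705, -0.0229)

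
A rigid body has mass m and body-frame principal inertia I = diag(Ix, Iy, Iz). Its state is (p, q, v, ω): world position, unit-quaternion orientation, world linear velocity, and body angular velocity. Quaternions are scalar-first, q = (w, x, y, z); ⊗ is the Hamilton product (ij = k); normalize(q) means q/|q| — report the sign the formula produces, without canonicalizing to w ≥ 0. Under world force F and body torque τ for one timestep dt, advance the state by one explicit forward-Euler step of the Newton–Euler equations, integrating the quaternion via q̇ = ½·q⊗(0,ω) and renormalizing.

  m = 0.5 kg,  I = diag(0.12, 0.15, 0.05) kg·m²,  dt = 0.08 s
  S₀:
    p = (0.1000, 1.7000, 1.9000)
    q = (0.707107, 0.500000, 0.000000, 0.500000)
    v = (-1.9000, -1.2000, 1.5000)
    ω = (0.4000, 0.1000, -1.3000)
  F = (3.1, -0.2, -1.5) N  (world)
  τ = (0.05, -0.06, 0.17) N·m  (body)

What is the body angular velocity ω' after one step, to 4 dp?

ω' = (0.4247, 0.0874, -1.0299)

precession coupling ω×(Iω) = (0.0130, -0.0364, 0.0012)
α = I⁻¹(τ − ω×Iω) = (0.3083, -0.1573, 3.3760)
ω' = ω + α·dt = (0.4247, 0.0874, -1.0299)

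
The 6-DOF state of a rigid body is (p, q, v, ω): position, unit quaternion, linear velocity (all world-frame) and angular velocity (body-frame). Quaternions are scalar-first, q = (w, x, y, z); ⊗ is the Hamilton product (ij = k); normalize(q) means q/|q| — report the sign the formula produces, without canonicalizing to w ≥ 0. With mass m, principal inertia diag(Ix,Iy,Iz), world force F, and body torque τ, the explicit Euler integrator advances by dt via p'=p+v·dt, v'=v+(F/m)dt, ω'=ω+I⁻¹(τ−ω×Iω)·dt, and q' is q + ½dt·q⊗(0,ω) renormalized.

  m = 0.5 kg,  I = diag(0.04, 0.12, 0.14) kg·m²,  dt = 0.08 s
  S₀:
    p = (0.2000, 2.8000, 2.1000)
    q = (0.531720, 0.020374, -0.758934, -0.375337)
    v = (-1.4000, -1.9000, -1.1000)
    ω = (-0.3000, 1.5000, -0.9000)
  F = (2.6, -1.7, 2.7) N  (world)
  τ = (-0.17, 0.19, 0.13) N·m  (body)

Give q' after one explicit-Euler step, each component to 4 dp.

q' = (0.5626, 0.0637, -0.7200, -0.4014)

q⊗(0,ω) = (0.8067099, 1.0865301, 0.9285177, -0.6756672)
q' = normalize(q + ½dt·q⊗(0,ω)) = (0.5626, 0.0637, -0.7200, -0.4014)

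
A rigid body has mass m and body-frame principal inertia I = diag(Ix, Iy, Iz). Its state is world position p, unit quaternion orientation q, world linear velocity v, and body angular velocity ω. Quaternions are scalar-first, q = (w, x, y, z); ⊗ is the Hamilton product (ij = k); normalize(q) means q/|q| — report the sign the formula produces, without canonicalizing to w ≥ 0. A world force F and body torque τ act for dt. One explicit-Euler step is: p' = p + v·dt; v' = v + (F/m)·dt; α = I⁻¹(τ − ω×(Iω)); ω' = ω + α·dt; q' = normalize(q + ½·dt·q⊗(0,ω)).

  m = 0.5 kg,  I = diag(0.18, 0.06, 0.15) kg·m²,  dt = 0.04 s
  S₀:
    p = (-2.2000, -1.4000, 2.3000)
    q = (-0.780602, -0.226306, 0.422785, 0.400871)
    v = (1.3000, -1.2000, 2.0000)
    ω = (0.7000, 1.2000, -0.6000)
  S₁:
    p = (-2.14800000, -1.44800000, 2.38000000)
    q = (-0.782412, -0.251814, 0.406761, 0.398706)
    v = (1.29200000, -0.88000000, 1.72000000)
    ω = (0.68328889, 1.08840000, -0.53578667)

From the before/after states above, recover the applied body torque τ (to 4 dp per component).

ω₁ − ω₀ = (-0.01671111, -0.11160000, 0.06421333)
gyro term ω₀×Iω₀ = (-0.0648, -0.0126, -0.1008)
applied torque τ = (-0.1400, -0.1800, 0.1400)

τ = (-0.1400, -0.1800, 0.1400)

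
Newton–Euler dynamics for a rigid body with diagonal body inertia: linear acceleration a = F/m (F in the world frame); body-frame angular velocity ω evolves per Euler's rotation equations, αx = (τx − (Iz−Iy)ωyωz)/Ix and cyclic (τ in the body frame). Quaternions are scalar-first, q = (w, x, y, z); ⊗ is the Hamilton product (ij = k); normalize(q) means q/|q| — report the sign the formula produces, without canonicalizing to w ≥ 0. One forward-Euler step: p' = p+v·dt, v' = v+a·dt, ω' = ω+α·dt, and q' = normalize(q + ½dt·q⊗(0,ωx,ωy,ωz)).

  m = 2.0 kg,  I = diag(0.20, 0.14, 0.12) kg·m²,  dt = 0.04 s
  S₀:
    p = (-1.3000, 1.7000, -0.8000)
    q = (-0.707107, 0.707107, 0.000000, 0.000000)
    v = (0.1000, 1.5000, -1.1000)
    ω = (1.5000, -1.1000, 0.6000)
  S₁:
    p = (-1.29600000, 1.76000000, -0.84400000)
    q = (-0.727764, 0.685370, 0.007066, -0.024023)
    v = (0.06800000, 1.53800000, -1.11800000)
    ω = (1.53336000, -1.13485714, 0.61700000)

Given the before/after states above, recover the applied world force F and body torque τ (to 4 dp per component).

F = (-1.6000, 1.9000, -0.9000)
τ = (0.1800, -0.0500, 0.1500)

v₁ − v₀ = (-0.03200000, 0.03800000, -0.01800000)
F = m·Δv/dt = (-1.6000, 1.9000, -0.9000)
rate change Δω = (0.03336000, -0.03485714, 0.01700000)
I·α + gyro = (0.1800, -0.0500, 0.1500)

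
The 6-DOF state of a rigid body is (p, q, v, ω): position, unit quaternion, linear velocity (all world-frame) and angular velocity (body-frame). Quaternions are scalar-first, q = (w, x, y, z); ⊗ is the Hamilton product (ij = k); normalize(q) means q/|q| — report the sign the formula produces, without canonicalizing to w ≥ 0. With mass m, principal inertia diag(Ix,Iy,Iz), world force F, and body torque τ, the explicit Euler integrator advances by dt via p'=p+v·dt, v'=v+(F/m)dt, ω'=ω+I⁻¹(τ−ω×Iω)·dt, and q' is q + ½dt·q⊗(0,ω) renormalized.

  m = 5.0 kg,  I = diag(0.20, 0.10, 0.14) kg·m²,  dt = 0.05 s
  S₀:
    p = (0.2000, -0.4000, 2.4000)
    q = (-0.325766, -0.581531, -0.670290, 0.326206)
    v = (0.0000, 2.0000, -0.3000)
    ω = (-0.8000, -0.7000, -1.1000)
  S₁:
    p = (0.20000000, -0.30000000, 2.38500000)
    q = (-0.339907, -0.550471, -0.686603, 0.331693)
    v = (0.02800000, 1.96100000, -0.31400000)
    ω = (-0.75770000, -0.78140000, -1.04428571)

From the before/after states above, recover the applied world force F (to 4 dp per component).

F = (2.8000, -3.9000, -1.4000)

velocity change Δv = (0.02800000, -0.03900000, -0.01400000)
m·(v₁−v₀)/dt = (2.8000, -3.9000, -1.4000)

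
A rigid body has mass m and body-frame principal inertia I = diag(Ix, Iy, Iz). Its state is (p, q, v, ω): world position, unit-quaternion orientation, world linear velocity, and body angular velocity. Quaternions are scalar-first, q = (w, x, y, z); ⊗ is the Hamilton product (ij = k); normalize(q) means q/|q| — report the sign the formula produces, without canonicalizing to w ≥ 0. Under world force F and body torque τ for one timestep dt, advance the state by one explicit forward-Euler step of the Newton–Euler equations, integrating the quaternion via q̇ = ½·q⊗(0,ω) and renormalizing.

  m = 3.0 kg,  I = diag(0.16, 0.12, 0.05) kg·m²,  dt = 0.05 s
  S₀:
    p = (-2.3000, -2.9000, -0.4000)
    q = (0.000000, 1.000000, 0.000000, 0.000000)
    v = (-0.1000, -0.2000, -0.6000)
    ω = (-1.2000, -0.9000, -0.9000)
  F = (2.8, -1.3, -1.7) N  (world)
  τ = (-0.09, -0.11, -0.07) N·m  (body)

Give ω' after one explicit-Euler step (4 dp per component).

ω' = (-1.2104, -0.9953, -0.9268)

α = I⁻¹(τ − ω×Iω) = (-0.2081, -1.9067, -0.5360)
ω + α·dt = (-1.2104, -0.9953, -0.9268)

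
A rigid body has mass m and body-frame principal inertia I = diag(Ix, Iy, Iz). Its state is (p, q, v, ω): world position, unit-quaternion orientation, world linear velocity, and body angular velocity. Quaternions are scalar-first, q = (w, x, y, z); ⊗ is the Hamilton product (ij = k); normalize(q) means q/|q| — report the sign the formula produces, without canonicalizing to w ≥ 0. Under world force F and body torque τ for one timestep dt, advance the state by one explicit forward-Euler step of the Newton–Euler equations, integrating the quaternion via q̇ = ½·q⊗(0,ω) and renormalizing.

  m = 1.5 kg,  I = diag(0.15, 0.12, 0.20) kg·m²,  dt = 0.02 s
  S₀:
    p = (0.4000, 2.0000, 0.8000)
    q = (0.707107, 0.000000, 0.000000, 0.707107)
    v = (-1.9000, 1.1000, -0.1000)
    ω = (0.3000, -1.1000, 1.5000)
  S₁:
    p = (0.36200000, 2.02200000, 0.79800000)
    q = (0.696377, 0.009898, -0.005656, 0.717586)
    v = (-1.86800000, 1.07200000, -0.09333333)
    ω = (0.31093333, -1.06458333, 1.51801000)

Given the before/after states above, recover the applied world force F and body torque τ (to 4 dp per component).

F = (2.4000, -2.1000, 0.5000)
τ = (-0.0500, 0.1900, 0.1900)

rate change Δω = (0.01093333, 0.03541667, 0.01801000)
applied torque τ = (-0.0500, 0.1900, 0.1900)
velocity change Δv = (0.03200000, -0.02800000, 0.00666667)
F = m·Δv/dt = (2.4000, -2.1000, 0.5000)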